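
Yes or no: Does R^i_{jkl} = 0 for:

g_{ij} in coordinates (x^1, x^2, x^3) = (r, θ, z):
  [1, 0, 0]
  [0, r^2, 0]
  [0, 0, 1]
Non-zero Christoffel symbols:
Γ^r_{θ θ} = -r
Γ^θ_{r θ} = 1/r
Ricci tensor: R_{rr} = 0, R_{rθ} = 0, R_{rz} = 0, R_{θθ} = 0, R_{θz} = 0, R_{zz} = 0
All R_{ij} vanish; in 3 dimensions the Riemann tensor is fully determined by the Ricci tensor, so R^i_{jkl} = 0: the metric is flat (curvilinear coordinates on flat space).
Yes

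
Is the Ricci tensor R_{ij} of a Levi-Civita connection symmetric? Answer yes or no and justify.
R_{ij} = R^k_{ikj}; the pair symmetry R_{kilj} = R_{ljki} gives R_{ij} = R_{ji}.
Yes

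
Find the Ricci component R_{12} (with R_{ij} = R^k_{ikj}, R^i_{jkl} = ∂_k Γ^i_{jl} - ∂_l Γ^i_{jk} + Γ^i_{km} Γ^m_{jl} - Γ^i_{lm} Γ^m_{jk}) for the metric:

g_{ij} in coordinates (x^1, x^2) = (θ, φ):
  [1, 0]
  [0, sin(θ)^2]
Non-zero Christoffel symbols (Γ^k_{ij} = Γ^k_{ji}):
Γ^θ_{φ φ} = -sin(2*θ)/2
Γ^φ_{θ φ} = 1/tan(θ)
R^θ_{θ θ φ} = 0 (a repeated index in an antisymmetric pair)
R^φ_{θ φ φ} = 0 (a repeated index in an antisymmetric pair)
R_{θφ} = R^θ_{θ θ φ} + R^φ_{θ φ φ} = (0) + (0) = 0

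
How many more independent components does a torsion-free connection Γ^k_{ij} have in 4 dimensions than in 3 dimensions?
Independent components in n dimensions: n × n(n+1)/2 = n^2(n+1)/2.
4D: 4 × 10 = 40
3D: 3 × 6 = 18
Difference = 40 - 18 = 22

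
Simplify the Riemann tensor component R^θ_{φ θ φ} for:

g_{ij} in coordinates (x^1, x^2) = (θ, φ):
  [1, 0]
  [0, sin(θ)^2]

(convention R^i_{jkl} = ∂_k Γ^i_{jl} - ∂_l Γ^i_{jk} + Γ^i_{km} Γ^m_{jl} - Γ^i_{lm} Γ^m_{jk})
Non-zero Christoffel symbols (Γ^k_{ij} = Γ^k_{ji}):
Γ^θ_{φ φ} = -sin(2*θ)/2
Γ^φ_{θ φ} = 1/tan(θ)
R^θ_{φ θ φ} = ∂_θ Γ^θ_{φ φ} - ∂_φ Γ^θ_{φ θ} + Γ^θ_{θ m} Γ^m_{φ φ} - Γ^θ_{φ m} Γ^m_{φ θ}
  = (-cos(2*θ)) - (0) + (0) - (-cos(θ)^2) = sin(θ)^2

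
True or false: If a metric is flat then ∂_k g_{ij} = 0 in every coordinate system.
Flatness means R^i_{jkl} = 0; the components can still vary, e.g. the flat plane in polar coordinates has g_{θθ} = r^2.
False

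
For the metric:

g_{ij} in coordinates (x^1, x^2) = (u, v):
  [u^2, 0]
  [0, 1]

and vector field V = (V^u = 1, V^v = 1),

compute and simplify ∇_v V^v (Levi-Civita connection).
Non-zero Christoffel symbols:
Γ^u_{u u} = 1/u
∇_v V^v = ∂_v V^v + Γ^v_{v j} V^j
  = (0) + (0)(1) + (0)(1)
  = 0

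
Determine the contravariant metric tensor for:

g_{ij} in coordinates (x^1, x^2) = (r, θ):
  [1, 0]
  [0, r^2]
The metric is diagonal, so g^{ij} is diagonal with entries 1/g_{ii}: diag(1, 1/(r^2)).
g^{ij}:
  [1, 0]
  [0, 1/r^2]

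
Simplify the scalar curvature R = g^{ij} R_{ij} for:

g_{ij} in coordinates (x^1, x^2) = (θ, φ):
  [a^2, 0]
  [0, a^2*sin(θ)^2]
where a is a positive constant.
Non-zero Christoffel symbols (Γ^k_{ij} = Γ^k_{ji}):
Γ^θ_{φ φ} = -sin(2*θ)/2
Γ^φ_{θ φ} = 1/tan(θ)
Ricci tensor (R_{ij} = R^k_{ikj}): R_{θθ} = 1, R_{θφ} = 0, R_{φφ} = sin(θ)^2
Inverse metric: g^{θθ} = 1/a^2, g^{φφ} = 1/(a^2*sin(θ)^2)
R = g^{ij} R_{ij} = (1/a^2)(1) + (1/(a^2*sin(θ)^2))(sin(θ)^2) = 2/a^2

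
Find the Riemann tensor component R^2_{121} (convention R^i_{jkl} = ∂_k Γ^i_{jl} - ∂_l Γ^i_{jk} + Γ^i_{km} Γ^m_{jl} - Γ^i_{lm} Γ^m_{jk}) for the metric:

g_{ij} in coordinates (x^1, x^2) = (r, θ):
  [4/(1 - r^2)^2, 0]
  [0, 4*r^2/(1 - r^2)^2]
Non-zero Christoffel symbols (Γ^k_{ij} = Γ^k_{ji}):
Γ^r_{r r} = 2*r/(1 - r^2)
Γ^r_{θ θ} = (r^3 + r)/(r^2 - 1)
Γ^θ_{r θ} = (-r^2 - 1)/(r^3 - r)
R^θ_{r θ r} = ∂_θ Γ^θ_{r r} - ∂_r Γ^θ_{r θ} + Γ^θ_{θ m} Γ^m_{r r} - Γ^θ_{r m} Γ^m_{r θ}
  = (0) - ((r^4 + 4*r^2 - 1)/(r^3 - r)^2) + (2*(r^2 + 1)/(r^2 - 1)^2) - ((r^2 + 1)^2/(r^3 - r)^2) = -4/(r^2 - 1)^2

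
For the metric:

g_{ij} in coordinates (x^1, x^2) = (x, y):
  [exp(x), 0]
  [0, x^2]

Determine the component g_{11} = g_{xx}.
With x^1 = x, x^2 = y, g_{11} = g_{xx} is the row-1, column-1 entry of the matrix.
g_{11} = exp(x)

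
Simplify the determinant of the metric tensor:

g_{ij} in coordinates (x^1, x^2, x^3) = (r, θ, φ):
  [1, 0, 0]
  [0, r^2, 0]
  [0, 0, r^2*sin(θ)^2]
Diagonal metric: det(g) = g_{11}·g_{22}·g_{33}
= (1)·(r^2)·(r^2*sin(θ)^2)
det(g) = r^4*sin(θ)^2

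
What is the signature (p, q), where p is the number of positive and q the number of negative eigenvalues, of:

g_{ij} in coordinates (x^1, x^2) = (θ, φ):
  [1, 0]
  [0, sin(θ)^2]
The metric is diagonal, so its eigenvalues are the diagonal entries: 1, sin(θ)^2 (at a generic point, where coordinate-dependent entries are positive).
2 positive, 0 negative.
(2, 0) - Riemannian (positive definite)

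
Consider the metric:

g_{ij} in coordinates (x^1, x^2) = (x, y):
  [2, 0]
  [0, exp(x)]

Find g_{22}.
With x^1 = x, x^2 = y, g_{22} = g_{yy} is the row-2, column-2 entry of the matrix.
g_{22} = exp(x)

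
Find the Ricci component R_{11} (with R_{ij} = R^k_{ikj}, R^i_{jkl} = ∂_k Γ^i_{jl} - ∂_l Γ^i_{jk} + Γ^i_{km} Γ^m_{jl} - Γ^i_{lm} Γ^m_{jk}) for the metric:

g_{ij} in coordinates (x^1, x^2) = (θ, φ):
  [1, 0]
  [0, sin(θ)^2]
Non-zero Christoffel symbols (Γ^k_{ij} = Γ^k_{ji}):
Γ^θ_{φ φ} = -sin(2*θ)/2
Γ^φ_{θ φ} = 1/tan(θ)
R^θ_{θ θ θ} = 0 (a repeated index in an antisymmetric pair)
R^φ_{θ φ θ} = ∂_φ Γ^φ_{θ θ} - ∂_θ Γ^φ_{θ φ} + Γ^φ_{φ m} Γ^m_{θ θ} - Γ^φ_{θ m} Γ^m_{θ φ}
  = (0) - (-1/sin(θ)^2) + (0) - (1/tan(θ)^2) = 1
R_{θθ} = R^θ_{θ θ θ} + R^φ_{θ φ θ} = (0) + (1) = 1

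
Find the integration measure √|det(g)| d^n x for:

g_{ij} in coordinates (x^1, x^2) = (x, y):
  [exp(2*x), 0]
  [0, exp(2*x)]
det(g) = exp(4*x)
√|det(g)| = exp(2*x)
Volume element: dV = exp(2*x) dx dy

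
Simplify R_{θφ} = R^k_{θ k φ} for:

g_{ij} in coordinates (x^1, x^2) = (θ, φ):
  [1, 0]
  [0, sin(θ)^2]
Non-zero Christoffel symbols (Γ^k_{ij} = Γ^k_{ji}):
Γ^θ_{φ φ} = -sin(2*θ)/2
Γ^φ_{θ φ} = 1/tan(θ)
R^θ_{θ θ φ} = 0 (a repeated index in an antisymmetric pair)
R^φ_{θ φ φ} = 0 (a repeated index in an antisymmetric pair)
R_{θφ} = R^θ_{θ θ φ} + R^φ_{θ φ φ} = (0) + (0) = 0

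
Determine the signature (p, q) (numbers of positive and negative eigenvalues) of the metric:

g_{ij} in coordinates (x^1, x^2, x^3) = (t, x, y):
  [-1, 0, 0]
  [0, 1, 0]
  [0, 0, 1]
The metric is diagonal, so its eigenvalues are the diagonal entries: -1, 1, 1 (at a generic point, where coordinate-dependent entries are positive).
2 positive, 1 negative.
(2, 1) - Lorentzian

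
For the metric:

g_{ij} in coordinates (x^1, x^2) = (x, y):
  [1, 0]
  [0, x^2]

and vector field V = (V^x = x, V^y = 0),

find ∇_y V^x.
Non-zero Christoffel symbols:
Γ^x_{y y} = -x
Γ^y_{x y} = 1/x
∇_y V^x = ∂_y V^x + Γ^x_{y j} V^j
  = (0) + (0)(x) + (-x)(0)
  = 0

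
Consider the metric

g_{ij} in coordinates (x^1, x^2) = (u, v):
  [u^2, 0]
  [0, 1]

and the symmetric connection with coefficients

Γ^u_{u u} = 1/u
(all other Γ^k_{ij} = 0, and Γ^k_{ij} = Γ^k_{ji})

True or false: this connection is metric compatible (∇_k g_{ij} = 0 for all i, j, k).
Using ∇_k g_{ij} = ∂_k g_{ij} - Γ^m_{ki} g_{mj} - Γ^m_{kj} g_{im}:
e.g. ∇_u g_{uu} = (2*u) - (u) - (u) = 0
Every component ∇_k g_{ij} vanishes: the connection is metric compatible.
True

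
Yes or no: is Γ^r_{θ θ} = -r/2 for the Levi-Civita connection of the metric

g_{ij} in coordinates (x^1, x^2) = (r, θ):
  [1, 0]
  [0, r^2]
Γ^r_{θ θ} = (1/2) g^{rr} (∂_θ g_{rθ} + ∂_θ g_{rθ} - ∂_r g_{θθ}) = (1/2)(1)((0) + (0) - (2*r)) = -r
This differs from the proposed value -r/2.
No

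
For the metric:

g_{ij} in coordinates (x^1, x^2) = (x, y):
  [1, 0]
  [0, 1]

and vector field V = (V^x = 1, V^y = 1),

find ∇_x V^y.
All Christoffel symbols are zero.
∇_x V^y = ∂_x V^y + Γ^y_{x j} V^j
  = (0) + (0)(1) + (0)(1)
  = 0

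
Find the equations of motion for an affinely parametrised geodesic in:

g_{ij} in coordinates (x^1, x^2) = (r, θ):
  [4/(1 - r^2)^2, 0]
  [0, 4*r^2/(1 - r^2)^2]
Geodesic equation: d^2x^k/dλ^2 + Γ^k_{ij} (dx^i/dλ)(dx^j/dλ) = 0.
Non-zero Christoffel symbols:
Γ^r_{r r} = 2*r/(1 - r^2)
Γ^r_{θ θ} = (r^3 + r)/(r^2 - 1)
Γ^θ_{r θ} = (-r^2 - 1)/(r^3 - r)
Substituting (the symmetric pair Γ^k_{ij}, Γ^k_{ji} combines into a factor 2):
d^2r/dλ^2 + (2*r/(1 - r^2)) (dr/dλ)^2 + ((r^3 + r)/(r^2 - 1)) (dθ/dλ)^2 = 0
d^2θ/dλ^2 + ((-2*r^2 - 2)/(r^3 - r)) (dr/dλ)(dθ/dλ) = 0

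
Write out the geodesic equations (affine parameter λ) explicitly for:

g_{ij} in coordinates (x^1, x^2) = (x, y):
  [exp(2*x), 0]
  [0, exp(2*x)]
Geodesic equation: d^2x^k/dλ^2 + Γ^k_{ij} (dx^i/dλ)(dx^j/dλ) = 0.
Non-zero Christoffel symbols:
Γ^x_{x x} = 1
Γ^x_{y y} = -1
Γ^y_{x y} = 1
Substituting (the symmetric pair Γ^k_{ij}, Γ^k_{ji} combines into a factor 2):
d^2x/dλ^2 + (dx/dλ)^2 - (dy/dλ)^2 = 0
d^2y/dλ^2 + 2 (dx/dλ)(dy/dλ) = 0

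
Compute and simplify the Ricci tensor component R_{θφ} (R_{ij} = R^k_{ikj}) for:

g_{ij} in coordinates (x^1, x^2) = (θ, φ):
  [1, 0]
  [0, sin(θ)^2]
Non-zero Christoffel symbols (Γ^k_{ij} = Γ^k_{ji}):
Γ^θ_{φ φ} = -sin(2*θ)/2
Γ^φ_{θ φ} = 1/tan(θ)
R^θ_{θ θ φ} = 0 (a repeated index in an antisymmetric pair)
R^φ_{θ φ φ} = 0 (a repeated index in an antisymmetric pair)
R_{θφ} = R^θ_{θ θ φ} + R^φ_{θ φ φ} = (0) + (0) = 0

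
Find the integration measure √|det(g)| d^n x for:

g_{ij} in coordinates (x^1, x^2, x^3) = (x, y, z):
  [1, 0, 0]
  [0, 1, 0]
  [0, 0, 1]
det(g) = 1
√|det(g)| = 1
Volume element: dV = 1 dx dy dz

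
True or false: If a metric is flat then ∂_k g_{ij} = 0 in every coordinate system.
Flatness means R^i_{jkl} = 0; the components can still vary, e.g. the flat plane in polar coordinates has g_{θθ} = r^2.
False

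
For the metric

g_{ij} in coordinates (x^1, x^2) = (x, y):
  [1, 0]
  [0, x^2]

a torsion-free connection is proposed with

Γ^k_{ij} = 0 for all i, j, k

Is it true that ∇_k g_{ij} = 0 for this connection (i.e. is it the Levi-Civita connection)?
Using ∇_k g_{ij} = ∂_k g_{ij} - Γ^m_{ki} g_{mj} - Γ^m_{kj} g_{im}:
∇_x g_{yy} = (2*x) - (0) - (0) = 2*x ≠ 0
So the connection is not metric compatible (it is not the Levi-Civita connection).
No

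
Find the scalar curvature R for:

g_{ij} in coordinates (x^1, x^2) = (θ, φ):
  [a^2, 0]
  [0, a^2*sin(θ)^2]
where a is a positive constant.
Non-zero Christoffel symbols (Γ^k_{ij} = Γ^k_{ji}):
Γ^θ_{φ φ} = -sin(2*θ)/2
Γ^φ_{θ φ} = 1/tan(θ)
Ricci tensor (R_{ij} = R^k_{ikj}): R_{θθ} = 1, R_{θφ} = 0, R_{φφ} = sin(θ)^2
Inverse metric: g^{θθ} = 1/a^2, g^{φφ} = 1/(a^2*sin(θ)^2)
R = g^{ij} R_{ij} = (1/a^2)(1) + (1/(a^2*sin(θ)^2))(sin(θ)^2) = 2/a^2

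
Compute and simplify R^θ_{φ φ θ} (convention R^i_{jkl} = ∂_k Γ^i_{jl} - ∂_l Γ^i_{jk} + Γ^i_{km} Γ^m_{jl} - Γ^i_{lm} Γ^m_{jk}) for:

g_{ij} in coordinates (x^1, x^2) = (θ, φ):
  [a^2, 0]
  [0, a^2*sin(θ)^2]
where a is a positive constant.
Non-zero Christoffel symbols (Γ^k_{ij} = Γ^k_{ji}):
Γ^θ_{φ φ} = -sin(2*θ)/2
Γ^φ_{θ φ} = 1/tan(θ)
R^θ_{φ φ θ} = ∂_φ Γ^θ_{φ θ} - ∂_θ Γ^θ_{φ φ} + Γ^θ_{φ m} Γ^m_{φ θ} - Γ^θ_{θ m} Γ^m_{φ φ}
  = (0) - (-cos(2*θ)) + (-cos(θ)^2) - (0) = -sin(θ)^2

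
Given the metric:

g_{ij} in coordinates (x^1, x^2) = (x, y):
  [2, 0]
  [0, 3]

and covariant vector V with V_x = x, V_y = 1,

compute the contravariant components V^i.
Inverse metric (diagonal): g^{xx} = 1/2, g^{yy} = 1/3
V^i = g^{ij} V_j:
V^x = (1/2)(x) + (0)(1) = x/2
V^y = (0)(x) + (1/3)(1) = 1/3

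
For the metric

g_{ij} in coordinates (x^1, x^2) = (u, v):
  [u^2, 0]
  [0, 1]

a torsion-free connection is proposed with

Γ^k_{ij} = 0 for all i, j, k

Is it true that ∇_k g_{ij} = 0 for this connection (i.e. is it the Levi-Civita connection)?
Using ∇_k g_{ij} = ∂_k g_{ij} - Γ^m_{ki} g_{mj} - Γ^m_{kj} g_{im}:
∇_u g_{uu} = (2*u) - (0) - (0) = 2*u ≠ 0
So the connection is not metric compatible (it is not the Levi-Civita connection).
No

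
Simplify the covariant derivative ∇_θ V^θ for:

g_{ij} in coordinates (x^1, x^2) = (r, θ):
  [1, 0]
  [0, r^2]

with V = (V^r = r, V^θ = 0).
Non-zero Christoffel symbols:
Γ^r_{θ θ} = -r
Γ^θ_{r θ} = 1/r
∇_θ V^θ = ∂_θ V^θ + Γ^θ_{θ j} V^j
  = (0) + (1/r)(r) + (0)(0)
  = 1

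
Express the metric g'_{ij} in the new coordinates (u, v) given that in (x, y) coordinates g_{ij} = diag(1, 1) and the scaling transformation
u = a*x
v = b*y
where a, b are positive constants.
Invert the transformation: x = u/a, y = v/b
g'_{ij} = (∂x^k/∂x'^i)(∂x^l/∂x'^j) g_{kl}; with g_{kl} = δ_{kl} this is Σ_k (∂x^k/∂x'^i)(∂x^k/∂x'^j).
Jacobian: ∂x/∂u = 1/a, ∂x/∂v = 0, ∂y/∂u = 0, ∂y/∂v = 1/b
g'_{uu} = (1/a)(1/a) + (0)(0) = 1/a^2
g'_{uv} = (1/a)(0) + (0)(1/b) = 0
g'_{vv} = (0)(0) + (1/b)(1/b) = 1/b^2
g'_{ij} = diag(1/a^2, 1/b^2)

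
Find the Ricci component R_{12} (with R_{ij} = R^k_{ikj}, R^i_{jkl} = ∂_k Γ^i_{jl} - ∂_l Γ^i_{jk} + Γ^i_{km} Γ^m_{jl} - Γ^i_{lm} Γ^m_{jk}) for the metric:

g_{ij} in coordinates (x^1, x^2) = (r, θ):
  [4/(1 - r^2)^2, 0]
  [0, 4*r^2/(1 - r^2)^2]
Non-zero Christoffel symbols (Γ^k_{ij} = Γ^k_{ji}):
Γ^r_{r r} = 2*r/(1 - r^2)
Γ^r_{θ θ} = (r^3 + r)/(r^2 - 1)
Γ^θ_{r θ} = (-r^2 - 1)/(r^3 - r)
R^r_{r r θ} = 0 (a repeated index in an antisymmetric pair)
R^θ_{r θ θ} = 0 (a repeated index in an antisymmetric pair)
R_{rθ} = R^r_{r r θ} + R^θ_{r θ θ} = (0) + (0) = 0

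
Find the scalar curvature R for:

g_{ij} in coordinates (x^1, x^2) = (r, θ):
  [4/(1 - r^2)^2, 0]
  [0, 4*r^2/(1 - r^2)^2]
Non-zero Christoffel symbols (Γ^k_{ij} = Γ^k_{ji}):
Γ^r_{r r} = 2*r/(1 - r^2)
Γ^r_{θ θ} = (r^3 + r)/(r^2 - 1)
Γ^θ_{r θ} = (-r^2 - 1)/(r^3 - r)
Ricci tensor (R_{ij} = R^k_{ikj}): R_{rr} = -4/(r^2 - 1)^2, R_{rθ} = 0, R_{θθ} = -4*r^2/(r^2 - 1)^2
Inverse metric: g^{rr} = (1 - r^2)^2/4, g^{θθ} = (1 - r^2)^2/(4*r^2)
R = g^{ij} R_{ij} = ((1 - r^2)^2/4)(-4/(r^2 - 1)^2) + ((1 - r^2)^2/(4*r^2))(-4*r^2/(r^2 - 1)^2) = -2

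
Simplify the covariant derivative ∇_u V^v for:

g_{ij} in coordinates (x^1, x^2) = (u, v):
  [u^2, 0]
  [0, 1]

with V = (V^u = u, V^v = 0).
Non-zero Christoffel symbols:
Γ^u_{u u} = 1/u
∇_u V^v = ∂_u V^v + Γ^v_{u j} V^j
  = (0) + (0)(u) + (0)(0)
  = 0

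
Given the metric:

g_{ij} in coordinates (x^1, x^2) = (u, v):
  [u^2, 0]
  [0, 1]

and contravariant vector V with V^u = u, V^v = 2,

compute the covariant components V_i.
V_i = g_{ij} V^j:
V_u = (u^2)(u) + (0)(2) = u^3
V_v = (0)(u) + (1)(2) = 2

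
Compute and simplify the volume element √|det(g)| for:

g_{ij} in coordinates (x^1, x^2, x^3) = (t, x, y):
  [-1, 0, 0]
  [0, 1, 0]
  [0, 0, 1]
det(g) = -1
√|det(g)| = 1
Volume element: dV = 1 dt dx dy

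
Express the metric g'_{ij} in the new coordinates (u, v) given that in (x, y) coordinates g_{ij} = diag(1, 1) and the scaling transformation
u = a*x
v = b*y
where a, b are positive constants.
Invert the transformation: x = u/a, y = v/b
g'_{ij} = (∂x^k/∂x'^i)(∂x^l/∂x'^j) g_{kl}; with g_{kl} = δ_{kl} this is Σ_k (∂x^k/∂x'^i)(∂x^k/∂x'^j).
Jacobian: ∂x/∂u = 1/a, ∂x/∂v = 0, ∂y/∂u = 0, ∂y/∂v = 1/b
g'_{uu} = (1/a)(1/a) + (0)(0) = 1/a^2
g'_{uv} = (1/a)(0) + (0)(1/b) = 0
g'_{vv} = (0)(0) + (1/b)(1/b) = 1/b^2
g'_{ij} = diag(1/a^2, 1/b^2)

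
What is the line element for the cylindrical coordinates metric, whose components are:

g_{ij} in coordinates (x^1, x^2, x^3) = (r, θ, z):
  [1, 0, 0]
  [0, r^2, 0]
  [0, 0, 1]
ds^2 = g_{ij} dx^i dx^j; only the non-zero components contribute.
ds^2 = dr^2 + r^2 dθ^2 + dz^2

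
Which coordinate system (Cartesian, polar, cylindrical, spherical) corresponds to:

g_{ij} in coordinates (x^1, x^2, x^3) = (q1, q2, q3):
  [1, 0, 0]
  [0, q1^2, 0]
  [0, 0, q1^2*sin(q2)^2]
The line element ds^2 = dq1^2 + q1^2 dq2^2 + q1^2 sin(q2)^2 dq3^2 is dr^2 + r^2 dθ^2 + r^2 sin(θ)^2 dφ^2 with q1 = r, q2 = θ, q3 = φ.
spherical coordinates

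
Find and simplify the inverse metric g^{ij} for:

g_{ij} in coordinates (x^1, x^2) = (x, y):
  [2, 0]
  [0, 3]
The metric is diagonal, so g^{ij} is diagonal with entries 1/g_{ii}: diag(1/2, 1/3).
g^{ij}:
  [1/2, 0]
  [0, 1/3]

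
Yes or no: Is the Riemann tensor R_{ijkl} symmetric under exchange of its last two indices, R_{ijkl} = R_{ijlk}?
It is antisymmetric in the last pair: R_{ijkl} = -R_{ijlk}.
No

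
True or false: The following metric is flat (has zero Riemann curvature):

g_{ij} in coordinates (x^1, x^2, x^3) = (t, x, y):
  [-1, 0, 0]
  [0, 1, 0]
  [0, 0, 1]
All metric components are constant, so every Christoffel symbol vanishes and R^i_{jkl} = 0.
True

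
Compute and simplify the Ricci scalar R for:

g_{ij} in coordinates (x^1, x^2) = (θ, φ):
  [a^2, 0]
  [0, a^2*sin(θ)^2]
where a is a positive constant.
Non-zero Christoffel symbols (Γ^k_{ij} = Γ^k_{ji}):
Γ^θ_{φ φ} = -sin(2*θ)/2
Γ^φ_{θ φ} = 1/tan(θ)
Ricci tensor (R_{ij} = R^k_{ikj}): R_{θθ} = 1, R_{θφ} = 0, R_{φφ} = sin(θ)^2
Inverse metric: g^{θθ} = 1/a^2, g^{φφ} = 1/(a^2*sin(θ)^2)
R = g^{ij} R_{ij} = (1/a^2)(1) + (1/(a^2*sin(θ)^2))(sin(θ)^2) = 2/a^2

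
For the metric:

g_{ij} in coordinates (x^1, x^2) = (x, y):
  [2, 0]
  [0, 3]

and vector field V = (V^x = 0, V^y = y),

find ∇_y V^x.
All Christoffel symbols are zero.
∇_y V^x = ∂_y V^x + Γ^x_{y j} V^j
  = (0) + (0)(0) + (0)(y)
  = 0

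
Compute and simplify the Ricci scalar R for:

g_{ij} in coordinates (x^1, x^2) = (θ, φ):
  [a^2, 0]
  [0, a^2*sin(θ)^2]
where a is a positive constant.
Non-zero Christoffel symbols (Γ^k_{ij} = Γ^k_{ji}):
Γ^θ_{φ φ} = -sin(2*θ)/2
Γ^φ_{θ φ} = 1/tan(θ)
Ricci tensor (R_{ij} = R^k_{ikj}): R_{θθ} = 1, R_{θφ} = 0, R_{φφ} = sin(θ)^2
Inverse metric: g^{θθ} = 1/a^2, g^{φφ} = 1/(a^2*sin(θ)^2)
R = g^{ij} R_{ij} = (1/a^2)(1) + (1/(a^2*sin(θ)^2))(sin(θ)^2) = 2/a^2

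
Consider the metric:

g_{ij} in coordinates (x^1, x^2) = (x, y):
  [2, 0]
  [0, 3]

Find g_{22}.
With x^1 = x, x^2 = y, g_{22} = g_{yy} is the row-2, column-2 entry of the matrix.
g_{22} = 3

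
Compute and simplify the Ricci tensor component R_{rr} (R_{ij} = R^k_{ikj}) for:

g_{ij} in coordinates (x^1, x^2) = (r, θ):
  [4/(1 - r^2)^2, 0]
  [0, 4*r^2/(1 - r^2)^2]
Non-zero Christoffel symbols (Γ^k_{ij} = Γ^k_{ji}):
Γ^r_{r r} = 2*r/(1 - r^2)
Γ^r_{θ θ} = (r^3 + r)/(r^2 - 1)
Γ^θ_{r θ} = (-r^2 - 1)/(r^3 - r)
R^r_{r r r} = 0 (a repeated index in an antisymmetric pair)
R^θ_{r θ r} = ∂_θ Γ^θ_{r r} - ∂_r Γ^θ_{r θ} + Γ^θ_{θ m} Γ^m_{r r} - Γ^θ_{r m} Γ^m_{r θ}
  = (0) - ((r^4 + 4*r^2 - 1)/(r^3 - r)^2) + (2*(r^2 + 1)/(r^2 - 1)^2) - ((r^2 + 1)^2/(r^3 - r)^2) = -4/(r^2 - 1)^2
R_{rr} = R^r_{r r r} + R^θ_{r θ r} = (0) + (-4/(r^2 - 1)^2) = -4/(r^2 - 1)^2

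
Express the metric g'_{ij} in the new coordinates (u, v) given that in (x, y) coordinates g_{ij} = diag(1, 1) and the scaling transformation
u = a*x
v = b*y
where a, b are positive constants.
Invert the transformation: x = u/a, y = v/b
g'_{ij} = (∂x^k/∂x'^i)(∂x^l/∂x'^j) g_{kl}; with g_{kl} = δ_{kl} this is Σ_k (∂x^k/∂x'^i)(∂x^k/∂x'^j).
Jacobian: ∂x/∂u = 1/a, ∂x/∂v = 0, ∂y/∂u = 0, ∂y/∂v = 1/b
g'_{uu} = (1/a)(1/a) + (0)(0) = 1/a^2
g'_{uv} = (1/a)(0) + (0)(1/b) = 0
g'_{vv} = (0)(0) + (1/b)(1/b) = 1/b^2
g'_{ij} = diag(1/a^2, 1/b^2)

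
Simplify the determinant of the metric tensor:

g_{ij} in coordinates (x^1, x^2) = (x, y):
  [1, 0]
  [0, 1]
For a 2×2 metric: det(g) = g_{11}·g_{22} - g_{12}·g_{21}
= (1)·(1) - (0)·(0)
= 1 - 0
det(g) = 1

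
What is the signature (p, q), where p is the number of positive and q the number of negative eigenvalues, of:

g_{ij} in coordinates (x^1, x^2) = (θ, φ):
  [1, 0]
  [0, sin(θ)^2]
The metric is diagonal, so its eigenvalues are the diagonal entries: 1, sin(θ)^2 (at a generic point, where coordinate-dependent entries are positive).
2 positive, 0 negative.
(2, 0) - Riemannian (positive definite)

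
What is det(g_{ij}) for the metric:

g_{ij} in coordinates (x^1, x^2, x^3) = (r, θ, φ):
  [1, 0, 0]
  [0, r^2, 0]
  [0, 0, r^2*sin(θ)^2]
Diagonal metric: det(g) = g_{11}·g_{22}·g_{33}
= (1)·(r^2)·(r^2*sin(θ)^2)
det(g) = r^4*sin(θ)^2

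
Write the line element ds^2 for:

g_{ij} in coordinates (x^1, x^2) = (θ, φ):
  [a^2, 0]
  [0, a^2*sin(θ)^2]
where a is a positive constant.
ds^2 = g_{ij} dx^i dx^j; only the non-zero components contribute.
ds^2 = a^2 dθ^2 + a^2*sin(θ)^2 dφ^2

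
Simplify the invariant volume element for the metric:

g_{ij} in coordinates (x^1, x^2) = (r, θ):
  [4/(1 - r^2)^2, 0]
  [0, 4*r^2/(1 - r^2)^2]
det(g) = 16*r^2/(1 - r^2)^4
√|det(g)| = 4*r/(r^2 - 1)^2
Volume element: dV = 4*r/(r^2 - 1)^2 dr dθ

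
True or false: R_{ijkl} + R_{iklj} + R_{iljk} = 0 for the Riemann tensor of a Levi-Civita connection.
This is the first (algebraic) Bianchi identity.
True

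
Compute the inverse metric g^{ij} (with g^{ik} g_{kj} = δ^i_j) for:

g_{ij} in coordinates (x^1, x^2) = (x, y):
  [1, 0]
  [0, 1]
The metric is diagonal, so g^{ij} is diagonal with entries 1/g_{ii}: diag(1, 1).
g^{ij}:
  [1, 0]
  [0, 1]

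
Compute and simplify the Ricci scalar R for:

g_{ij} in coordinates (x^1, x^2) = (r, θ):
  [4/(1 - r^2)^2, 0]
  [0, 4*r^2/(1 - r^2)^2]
Non-zero Christoffel symbols (Γ^k_{ij} = Γ^k_{ji}):
Γ^r_{r r} = 2*r/(1 - r^2)
Γ^r_{θ θ} = (r^3 + r)/(r^2 - 1)
Γ^θ_{r θ} = (-r^2 - 1)/(r^3 - r)
Ricci tensor (R_{ij} = R^k_{ikj}): R_{rr} = -4/(r^2 - 1)^2, R_{rθ} = 0, R_{θθ} = -4*r^2/(r^2 - 1)^2
Inverse metric: g^{rr} = (1 - r^2)^2/4, g^{θθ} = (1 - r^2)^2/(4*r^2)
R = g^{ij} R_{ij} = ((1 - r^2)^2/4)(-4/(r^2 - 1)^2) + ((1 - r^2)^2/(4*r^2))(-4*r^2/(r^2 - 1)^2) = -2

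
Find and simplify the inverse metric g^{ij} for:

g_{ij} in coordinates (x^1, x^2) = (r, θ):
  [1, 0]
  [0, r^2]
The metric is diagonal, so g^{ij} is diagonal with entries 1/g_{ii}: diag(1, 1/(r^2)).
g^{ij}:
  [1, 0]
  [0, 1/r^2]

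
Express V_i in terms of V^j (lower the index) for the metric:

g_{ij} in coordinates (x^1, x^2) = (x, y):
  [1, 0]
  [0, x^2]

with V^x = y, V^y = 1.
V_i = g_{ij} V^j:
V_x = (1)(y) + (0)(1) = y
V_y = (0)(y) + (x^2)(1) = x^2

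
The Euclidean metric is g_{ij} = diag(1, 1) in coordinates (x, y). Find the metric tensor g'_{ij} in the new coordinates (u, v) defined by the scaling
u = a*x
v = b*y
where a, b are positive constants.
Invert the transformation: x = u/a, y = v/b
g'_{ij} = (∂x^k/∂x'^i)(∂x^l/∂x'^j) g_{kl}; with g_{kl} = δ_{kl} this is Σ_k (∂x^k/∂x'^i)(∂x^k/∂x'^j).
Jacobian: ∂x/∂u = 1/a, ∂x/∂v = 0, ∂y/∂u = 0, ∂y/∂v = 1/b
g'_{uu} = (1/a)(1/a) + (0)(0) = 1/a^2
g'_{uv} = (1/a)(0) + (0)(1/b) = 0
g'_{vv} = (0)(0) + (1/b)(1/b) = 1/b^2
g'_{ij} = diag(1/a^2, 1/b^2)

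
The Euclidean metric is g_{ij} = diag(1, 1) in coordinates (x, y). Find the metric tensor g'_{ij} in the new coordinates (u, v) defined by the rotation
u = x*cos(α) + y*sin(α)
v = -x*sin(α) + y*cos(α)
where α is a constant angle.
Invert the transformation: x = u*cos(α) - v*sin(α), y = u*sin(α) + v*cos(α)
g'_{ij} = (∂x^k/∂x'^i)(∂x^l/∂x'^j) g_{kl}; with g_{kl} = δ_{kl} this is Σ_k (∂x^k/∂x'^i)(∂x^k/∂x'^j).
Jacobian: ∂x/∂u = cos(α), ∂x/∂v = -sin(α), ∂y/∂u = sin(α), ∂y/∂v = cos(α)
g'_{uu} = (cos(α))(cos(α)) + (sin(α))(sin(α)) = 1
g'_{uv} = (cos(α))(-sin(α)) + (sin(α))(cos(α)) = 0
g'_{vv} = (-sin(α))(-sin(α)) + (cos(α))(cos(α)) = 1
g'_{ij} = diag(1, 1)
The Euclidean metric is invariant under rotations.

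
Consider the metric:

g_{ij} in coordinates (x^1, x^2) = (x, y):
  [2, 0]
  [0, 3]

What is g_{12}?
With x^1 = x, x^2 = y, g_{12} = g_{xy} is the row-1, column-2 entry of the matrix.
g_{12} = 0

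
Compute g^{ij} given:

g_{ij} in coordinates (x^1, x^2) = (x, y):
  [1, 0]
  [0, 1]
The metric is diagonal, so g^{ij} is diagonal with entries 1/g_{ii}: diag(1, 1).
g^{ij}:
  [1, 0]
  [0, 1]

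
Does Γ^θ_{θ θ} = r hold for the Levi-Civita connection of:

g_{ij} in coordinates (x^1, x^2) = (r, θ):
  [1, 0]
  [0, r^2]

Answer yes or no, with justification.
Γ^θ_{θ θ} = (1/2) g^{θθ} (∂_θ g_{θθ} + ∂_θ g_{θθ} - ∂_θ g_{θθ}) = (1/2)(1/r^2)((0) + (0) - (0)) = 0
This differs from the proposed value r.
No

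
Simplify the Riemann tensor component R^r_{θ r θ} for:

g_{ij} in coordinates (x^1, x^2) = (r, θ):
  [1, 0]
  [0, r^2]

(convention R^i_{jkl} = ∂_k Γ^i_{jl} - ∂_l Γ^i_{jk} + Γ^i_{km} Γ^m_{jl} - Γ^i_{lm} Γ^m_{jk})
Non-zero Christoffel symbols (Γ^k_{ij} = Γ^k_{ji}):
Γ^r_{θ θ} = -r
Γ^θ_{r θ} = 1/r
R^r_{θ r θ} = ∂_r Γ^r_{θ θ} - ∂_θ Γ^r_{θ r} + Γ^r_{r m} Γ^m_{θ θ} - Γ^r_{θ m} Γ^m_{θ r}
  = (-1) - (0) + (0) - (-1) = 0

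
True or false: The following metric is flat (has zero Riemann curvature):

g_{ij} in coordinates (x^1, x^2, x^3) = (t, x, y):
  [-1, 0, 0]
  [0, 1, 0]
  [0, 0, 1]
All metric components are constant, so every Christoffel symbol vanishes and R^i_{jkl} = 0.
True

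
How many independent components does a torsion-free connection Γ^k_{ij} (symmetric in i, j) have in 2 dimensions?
Γ^k_{ij} has n choices for the upper index and n(n+1)/2 independent symmetric lower index pairs.
Total = 2 × 2×3/2 = 2 × 3 = 6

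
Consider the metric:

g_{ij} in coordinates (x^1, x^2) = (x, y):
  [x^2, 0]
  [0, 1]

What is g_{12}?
With x^1 = x, x^2 = y, g_{12} = g_{xy} is the row-1, column-2 entry of the matrix.
g_{12} = 0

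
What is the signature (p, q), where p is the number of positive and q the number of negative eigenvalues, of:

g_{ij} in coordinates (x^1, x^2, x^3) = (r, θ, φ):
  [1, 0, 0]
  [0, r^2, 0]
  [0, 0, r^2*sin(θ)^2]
The metric is diagonal, so its eigenvalues are the diagonal entries: 1, r^2, r^2*sin(θ)^2 (at a generic point, where coordinate-dependent entries are positive).
3 positive, 0 negative.
(3, 0) - Riemannian (positive definite)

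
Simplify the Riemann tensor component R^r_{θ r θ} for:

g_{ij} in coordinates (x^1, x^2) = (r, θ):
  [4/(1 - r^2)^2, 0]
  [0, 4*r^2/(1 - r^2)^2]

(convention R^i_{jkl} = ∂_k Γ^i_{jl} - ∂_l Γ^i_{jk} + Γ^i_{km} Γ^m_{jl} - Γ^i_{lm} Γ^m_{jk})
Non-zero Christoffel symbols (Γ^k_{ij} = Γ^k_{ji}):
Γ^r_{r r} = 2*r/(1 - r^2)
Γ^r_{θ θ} = (r^3 + r)/(r^2 - 1)
Γ^θ_{r θ} = (-r^2 - 1)/(r^3 - r)
R^r_{θ r θ} = ∂_r Γ^r_{θ θ} - ∂_θ Γ^r_{θ r} + Γ^r_{r m} Γ^m_{θ θ} - Γ^r_{θ m} Γ^m_{θ r}
  = ((r^4 - 4*r^2 - 1)/(r^2 - 1)^2) - (0) + (-2*r^2*(r^2 + 1)/(r^2 - 1)^2) - (-(r^2 + 1)^2/(r^2 - 1)^2) = -4*r^2/(r^2 - 1)^2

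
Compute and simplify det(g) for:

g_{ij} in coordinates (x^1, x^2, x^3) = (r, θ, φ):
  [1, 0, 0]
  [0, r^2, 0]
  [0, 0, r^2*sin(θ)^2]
Diagonal metric: det(g) = g_{11}·g_{22}·g_{33}
= (1)·(r^2)·(r^2*sin(θ)^2)
det(g) = r^4*sin(θ)^2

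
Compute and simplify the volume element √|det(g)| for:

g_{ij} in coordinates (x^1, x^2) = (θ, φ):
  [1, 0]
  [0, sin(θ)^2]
det(g) = sin(θ)^2
√|det(g)| = sin(θ) (taking 0 < θ < π so that |sin(θ)| = sin(θ))
Volume element: dV = sin(θ) dθ dφ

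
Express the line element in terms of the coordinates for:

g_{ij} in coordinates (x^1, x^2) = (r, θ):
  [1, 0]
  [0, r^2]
ds^2 = g_{ij} dx^i dx^j; only the non-zero components contribute.
ds^2 = dr^2 + r^2 dθ^2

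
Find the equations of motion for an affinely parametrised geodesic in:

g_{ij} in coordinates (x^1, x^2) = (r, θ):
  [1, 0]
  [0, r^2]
Geodesic equation: d^2x^k/dλ^2 + Γ^k_{ij} (dx^i/dλ)(dx^j/dλ) = 0.
Non-zero Christoffel symbols:
Γ^r_{θ θ} = -r
Γ^θ_{r θ} = 1/r
Substituting (the symmetric pair Γ^k_{ij}, Γ^k_{ji} combines into a factor 2):
d^2r/dλ^2 - r (dθ/dλ)^2 = 0
d^2θ/dλ^2 + (2/r) (dr/dλ)(dθ/dλ) = 0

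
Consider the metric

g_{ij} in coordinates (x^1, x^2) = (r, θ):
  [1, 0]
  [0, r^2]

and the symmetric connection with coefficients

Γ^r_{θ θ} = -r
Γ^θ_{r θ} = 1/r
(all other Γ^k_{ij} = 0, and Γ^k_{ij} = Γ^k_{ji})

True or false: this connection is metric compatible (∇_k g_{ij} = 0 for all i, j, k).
Using ∇_k g_{ij} = ∂_k g_{ij} - Γ^m_{ki} g_{mj} - Γ^m_{kj} g_{im}:
e.g. ∇_r g_{θθ} = (2*r) - (r) - (r) = 0
Every component ∇_k g_{ij} vanishes: the connection is metric compatible.
True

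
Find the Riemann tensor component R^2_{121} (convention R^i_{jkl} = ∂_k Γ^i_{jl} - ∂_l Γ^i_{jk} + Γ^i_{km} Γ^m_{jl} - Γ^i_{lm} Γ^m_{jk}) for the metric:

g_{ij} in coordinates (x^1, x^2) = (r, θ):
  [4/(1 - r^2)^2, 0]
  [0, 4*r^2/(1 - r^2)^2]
Non-zero Christoffel symbols (Γ^k_{ij} = Γ^k_{ji}):
Γ^r_{r r} = 2*r/(1 - r^2)
Γ^r_{θ θ} = (r^3 + r)/(r^2 - 1)
Γ^θ_{r θ} = (-r^2 - 1)/(r^3 - r)
R^θ_{r θ r} = ∂_θ Γ^θ_{r r} - ∂_r Γ^θ_{r θ} + Γ^θ_{θ m} Γ^m_{r r} - Γ^θ_{r m} Γ^m_{r θ}
  = (0) - ((r^4 + 4*r^2 - 1)/(r^3 - r)^2) + (2*(r^2 + 1)/(r^2 - 1)^2) - ((r^2 + 1)^2/(r^3 - r)^2) = -4/(r^2 - 1)^2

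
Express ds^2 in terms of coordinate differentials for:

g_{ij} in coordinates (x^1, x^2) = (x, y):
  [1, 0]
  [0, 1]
ds^2 = g_{ij} dx^i dx^j; only the non-zero components contribute.
ds^2 = dx^2 + dy^2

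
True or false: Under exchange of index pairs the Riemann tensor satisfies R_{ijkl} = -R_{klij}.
The pair-exchange symmetry has a plus sign: R_{ijkl} = +R_{klij}.
False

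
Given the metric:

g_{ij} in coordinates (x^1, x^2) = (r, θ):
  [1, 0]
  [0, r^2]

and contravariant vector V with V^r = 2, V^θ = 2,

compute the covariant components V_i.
V_i = g_{ij} V^j:
V_r = (1)(2) + (0)(2) = 2
V_θ = (0)(2) + (r^2)(2) = 2*r^2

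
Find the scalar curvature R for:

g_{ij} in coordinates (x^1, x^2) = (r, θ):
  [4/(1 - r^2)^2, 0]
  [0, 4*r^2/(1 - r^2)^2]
Non-zero Christoffel symbols (Γ^k_{ij} = Γ^k_{ji}):
Γ^r_{r r} = 2*r/(1 - r^2)
Γ^r_{θ θ} = (r^3 + r)/(r^2 - 1)
Γ^θ_{r θ} = (-r^2 - 1)/(r^3 - r)
Ricci tensor (R_{ij} = R^k_{ikj}): R_{rr} = -4/(r^2 - 1)^2, R_{rθ} = 0, R_{θθ} = -4*r^2/(r^2 - 1)^2
Inverse metric: g^{rr} = (1 - r^2)^2/4, g^{θθ} = (1 - r^2)^2/(4*r^2)
R = g^{ij} R_{ij} = ((1 - r^2)^2/4)(-4/(r^2 - 1)^2) + ((1 - r^2)^2/(4*r^2))(-4*r^2/(r^2 - 1)^2) = -2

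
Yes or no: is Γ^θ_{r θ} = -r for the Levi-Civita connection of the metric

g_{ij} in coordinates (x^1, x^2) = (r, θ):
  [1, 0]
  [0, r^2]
Γ^θ_{r θ} = (1/2) g^{θθ} (∂_r g_{θθ} + ∂_θ g_{θr} - ∂_θ g_{rθ}) = (1/2)(1/r^2)((2*r) + (0) - (0)) = 1/r
This differs from the proposed value -r.
No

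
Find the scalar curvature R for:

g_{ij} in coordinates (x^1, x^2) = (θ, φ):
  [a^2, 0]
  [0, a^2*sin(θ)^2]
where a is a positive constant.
Non-zero Christoffel symbols (Γ^k_{ij} = Γ^k_{ji}):
Γ^θ_{φ φ} = -sin(2*θ)/2
Γ^φ_{θ φ} = 1/tan(θ)
Ricci tensor (R_{ij} = R^k_{ikj}): R_{θθ} = 1, R_{θφ} = 0, R_{φφ} = sin(θ)^2
Inverse metric: g^{θθ} = 1/a^2, g^{φφ} = 1/(a^2*sin(θ)^2)
R = g^{ij} R_{ij} = (1/a^2)(1) + (1/(a^2*sin(θ)^2))(sin(θ)^2) = 2/a^2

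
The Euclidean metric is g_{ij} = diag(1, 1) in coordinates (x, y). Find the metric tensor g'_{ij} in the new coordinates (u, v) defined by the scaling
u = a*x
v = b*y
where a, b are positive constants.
Invert the transformation: x = u/a, y = v/b
g'_{ij} = (∂x^k/∂x'^i)(∂x^l/∂x'^j) g_{kl}; with g_{kl} = δ_{kl} this is Σ_k (∂x^k/∂x'^i)(∂x^k/∂x'^j).
Jacobian: ∂x/∂u = 1/a, ∂x/∂v = 0, ∂y/∂u = 0, ∂y/∂v = 1/b
g'_{uu} = (1/a)(1/a) + (0)(0) = 1/a^2
g'_{uv} = (1/a)(0) + (0)(1/b) = 0
g'_{vv} = (0)(0) + (1/b)(1/b) = 1/b^2
g'_{ij} = diag(1/a^2, 1/b^2)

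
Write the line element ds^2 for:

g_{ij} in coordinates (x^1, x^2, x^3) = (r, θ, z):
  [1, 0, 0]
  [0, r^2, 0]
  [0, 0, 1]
ds^2 = g_{ij} dx^i dx^j; only the non-zero components contribute.
ds^2 = dr^2 + r^2 dθ^2 + dz^2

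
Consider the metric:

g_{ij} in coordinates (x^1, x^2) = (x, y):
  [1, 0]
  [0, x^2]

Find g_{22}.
With x^1 = x, x^2 = y, g_{22} = g_{yy} is the row-2, column-2 entry of the matrix.
g_{22} = x^2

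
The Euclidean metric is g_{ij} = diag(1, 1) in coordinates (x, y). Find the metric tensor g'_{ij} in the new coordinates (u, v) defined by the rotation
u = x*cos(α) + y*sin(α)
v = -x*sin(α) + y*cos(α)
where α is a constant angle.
Invert the transformation: x = u*cos(α) - v*sin(α), y = u*sin(α) + v*cos(α)
g'_{ij} = (∂x^k/∂x'^i)(∂x^l/∂x'^j) g_{kl}; with g_{kl} = δ_{kl} this is Σ_k (∂x^k/∂x'^i)(∂x^k/∂x'^j).
Jacobian: ∂x/∂u = cos(α), ∂x/∂v = -sin(α), ∂y/∂u = sin(α), ∂y/∂v = cos(α)
g'_{uu} = (cos(α))(cos(α)) + (sin(α))(sin(α)) = 1
g'_{uv} = (cos(α))(-sin(α)) + (sin(α))(cos(α)) = 0
g'_{vv} = (-sin(α))(-sin(α)) + (cos(α))(cos(α)) = 1
g'_{ij} = diag(1, 1)
The Euclidean metric is invariant under rotations.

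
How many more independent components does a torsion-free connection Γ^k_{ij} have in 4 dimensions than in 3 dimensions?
Independent components in n dimensions: n × n(n+1)/2 = n^2(n+1)/2.
4D: 4 × 10 = 40
3D: 3 × 6 = 18
Difference = 40 - 18 = 22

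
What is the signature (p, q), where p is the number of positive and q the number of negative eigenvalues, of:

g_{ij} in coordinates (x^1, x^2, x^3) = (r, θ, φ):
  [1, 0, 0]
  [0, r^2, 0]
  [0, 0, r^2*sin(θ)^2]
The metric is diagonal, so its eigenvalues are the diagonal entries: 1, r^2, r^2*sin(θ)^2 (at a generic point, where coordinate-dependent entries are positive).
3 positive, 0 negative.
(3, 0) - Riemannian (positive definite)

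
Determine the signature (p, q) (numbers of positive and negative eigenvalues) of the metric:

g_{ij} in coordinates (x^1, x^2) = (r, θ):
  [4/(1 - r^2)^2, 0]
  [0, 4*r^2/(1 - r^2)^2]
The metric is diagonal, so its eigenvalues are the diagonal entries: 4/(1 - r^2)^2, 4*r^2/(1 - r^2)^2 (at a generic point, where coordinate-dependent entries are positive).
2 positive, 0 negative.
(2, 0) - Riemannian (positive definite)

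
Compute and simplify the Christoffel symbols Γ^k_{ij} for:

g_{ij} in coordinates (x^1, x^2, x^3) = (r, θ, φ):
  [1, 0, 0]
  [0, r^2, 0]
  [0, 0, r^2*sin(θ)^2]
Using Γ^k_{ij} = (1/2) g^{km} (∂_i g_{mj} + ∂_j g_{mi} - ∂_m g_{ij}); the metric is diagonal, so only the m = k term contributes.
Non-zero symbols (using the symmetry Γ^k_{ij} = Γ^k_{ji}):
Γ^r_{θ θ} = (1/2) g^{rr} (∂_θ g_{rθ} + ∂_θ g_{rθ} - ∂_r g_{θθ}) = (1/2)(1)((0) + (0) - (2*r)) = -r
Γ^r_{φ φ} = (1/2) g^{rr} (∂_φ g_{rφ} + ∂_φ g_{rφ} - ∂_r g_{φφ}) = (1/2)(1)((0) + (0) - (2*r*sin(θ)^2)) = -r*sin(θ)^2
Γ^θ_{r θ} = (1/2) g^{θθ} (∂_r g_{θθ} + ∂_θ g_{θr} - ∂_θ g_{rθ}) = (1/2)(1/r^2)((2*r) + (0) - (0)) = 1/r
Γ^θ_{φ φ} = (1/2) g^{θθ} (∂_φ g_{θφ} + ∂_φ g_{θφ} - ∂_θ g_{φφ}) = (1/2)(1/r^2)((0) + (0) - (r^2*sin(2*θ))) = -sin(2*θ)/2
Γ^φ_{r φ} = (1/2) g^{φφ} (∂_r g_{φφ} + ∂_φ g_{φr} - ∂_φ g_{rφ}) = (1/2)(1/(r^2*sin(θ)^2))((2*r*sin(θ)^2) + (0) - (0)) = 1/r
Γ^φ_{θ φ} = (1/2) g^{φφ} (∂_θ g_{φφ} + ∂_φ g_{φθ} - ∂_φ g_{θφ}) = (1/2)(1/(r^2*sin(θ)^2))((r^2*sin(2*θ)) + (0) - (0)) = 1/tan(θ)
All other Christoffel symbols are zero.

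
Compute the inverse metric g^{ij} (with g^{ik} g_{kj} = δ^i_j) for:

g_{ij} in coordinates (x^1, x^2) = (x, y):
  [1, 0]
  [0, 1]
The metric is diagonal, so g^{ij} is diagonal with entries 1/g_{ii}: diag(1, 1).
g^{ij}:
  [1, 0]
  [0, 1]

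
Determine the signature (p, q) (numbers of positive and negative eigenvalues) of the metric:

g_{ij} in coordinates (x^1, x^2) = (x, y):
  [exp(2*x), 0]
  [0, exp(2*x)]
The metric is diagonal, so its eigenvalues are the diagonal entries: exp(2*x), exp(2*x) (at a generic point, where coordinate-dependent entries are positive).
2 positive, 0 negative.
(2, 0) - Riemannian (positive definite)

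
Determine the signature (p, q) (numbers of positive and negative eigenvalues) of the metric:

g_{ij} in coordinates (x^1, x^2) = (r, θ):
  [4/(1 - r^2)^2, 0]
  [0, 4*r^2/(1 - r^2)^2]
The metric is diagonal, so its eigenvalues are the diagonal entries: 4/(1 - r^2)^2, 4*r^2/(1 - r^2)^2 (at a generic point, where coordinate-dependent entries are positive).
2 positive, 0 negative.
(2, 0) - Riemannian (positive definite)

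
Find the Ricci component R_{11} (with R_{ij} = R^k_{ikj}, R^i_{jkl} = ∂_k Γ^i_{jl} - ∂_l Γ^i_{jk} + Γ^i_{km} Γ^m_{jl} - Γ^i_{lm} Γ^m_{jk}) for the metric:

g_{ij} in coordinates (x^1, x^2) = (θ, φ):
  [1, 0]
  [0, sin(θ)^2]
Non-zero Christoffel symbols (Γ^k_{ij} = Γ^k_{ji}):
Γ^θ_{φ φ} = -sin(2*θ)/2
Γ^φ_{θ φ} = 1/tan(θ)
R^θ_{θ θ θ} = 0 (a repeated index in an antisymmetric pair)
R^φ_{θ φ θ} = ∂_φ Γ^φ_{θ θ} - ∂_θ Γ^φ_{θ φ} + Γ^φ_{φ m} Γ^m_{θ θ} - Γ^φ_{θ m} Γ^m_{θ φ}
  = (0) - (-1/sin(θ)^2) + (0) - (1/tan(θ)^2) = 1
R_{θθ} = R^θ_{θ θ θ} + R^φ_{θ φ θ} = (0) + (1) = 1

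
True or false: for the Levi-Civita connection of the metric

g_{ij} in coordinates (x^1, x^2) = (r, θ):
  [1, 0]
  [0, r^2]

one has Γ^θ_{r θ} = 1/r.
Γ^θ_{r θ} = (1/2) g^{θθ} (∂_r g_{θθ} + ∂_θ g_{θr} - ∂_θ g_{rθ}) = (1/2)(1/r^2)((2*r) + (0) - (0)) = 1/r
This equals the proposed value 1/r.
True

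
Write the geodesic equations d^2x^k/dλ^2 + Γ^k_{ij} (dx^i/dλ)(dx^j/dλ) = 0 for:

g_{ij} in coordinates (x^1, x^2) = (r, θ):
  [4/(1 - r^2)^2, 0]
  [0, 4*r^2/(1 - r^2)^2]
Geodesic equation: d^2x^k/dλ^2 + Γ^k_{ij} (dx^i/dλ)(dx^j/dλ) = 0.
Non-zero Christoffel symbols:
Γ^r_{r r} = 2*r/(1 - r^2)
Γ^r_{θ θ} = (r^3 + r)/(r^2 - 1)
Γ^θ_{r θ} = (-r^2 - 1)/(r^3 - r)
Substituting (the symmetric pair Γ^k_{ij}, Γ^k_{ji} combines into a factor 2):
d^2r/dλ^2 + (2*r/(1 - r^2)) (dr/dλ)^2 + ((r^3 + r)/(r^2 - 1)) (dθ/dλ)^2 = 0
d^2θ/dλ^2 + ((-2*r^2 - 2)/(r^3 - r)) (dr/dλ)(dθ/dλ) = 0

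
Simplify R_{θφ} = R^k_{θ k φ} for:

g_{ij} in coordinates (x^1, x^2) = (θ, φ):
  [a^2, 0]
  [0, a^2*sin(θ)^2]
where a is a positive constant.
Non-zero Christoffel symbols (Γ^k_{ij} = Γ^k_{ji}):
Γ^θ_{φ φ} = -sin(2*θ)/2
Γ^φ_{θ φ} = 1/tan(θ)
R^θ_{θ θ φ} = 0 (a repeated index in an antisymmetric pair)
R^φ_{θ φ φ} = 0 (a repeated index in an antisymmetric pair)
R_{θφ} = R^θ_{θ θ φ} + R^φ_{θ φ φ} = (0) + (0) = 0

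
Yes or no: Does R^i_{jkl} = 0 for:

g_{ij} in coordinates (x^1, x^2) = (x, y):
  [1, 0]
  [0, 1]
All metric components are constant, so every Christoffel symbol vanishes and R^i_{jkl} = 0.
Yes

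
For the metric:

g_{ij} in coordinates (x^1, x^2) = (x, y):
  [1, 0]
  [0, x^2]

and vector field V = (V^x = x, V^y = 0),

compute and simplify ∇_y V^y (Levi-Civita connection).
Non-zero Christoffel symbols:
Γ^x_{y y} = -x
Γ^y_{x y} = 1/x
∇_y V^y = ∂_y V^y + Γ^y_{y j} V^j
  = (0) + (1/x)(x) + (0)(0)
  = 1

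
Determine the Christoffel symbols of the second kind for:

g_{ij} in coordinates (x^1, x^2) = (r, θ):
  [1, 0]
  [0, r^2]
Using Γ^k_{ij} = (1/2) g^{km} (∂_i g_{mj} + ∂_j g_{mi} - ∂_m g_{ij}); the metric is diagonal, so only the m = k term contributes.
Non-zero symbols (using the symmetry Γ^k_{ij} = Γ^k_{ji}):
Γ^r_{θ θ} = (1/2) g^{rr} (∂_θ g_{rθ} + ∂_θ g_{rθ} - ∂_r g_{θθ}) = (1/2)(1)((0) + (0) - (2*r)) = -r
Γ^θ_{r θ} = (1/2) g^{θθ} (∂_r g_{θθ} + ∂_θ g_{θr} - ∂_θ g_{rθ}) = (1/2)(1/r^2)((2*r) + (0) - (0)) = 1/r
All other Christoffel symbols are zero.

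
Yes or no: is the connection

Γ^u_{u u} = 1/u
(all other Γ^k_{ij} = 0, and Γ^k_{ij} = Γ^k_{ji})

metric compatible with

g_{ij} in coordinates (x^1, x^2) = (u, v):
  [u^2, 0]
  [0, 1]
Using ∇_k g_{ij} = ∂_k g_{ij} - Γ^m_{ki} g_{mj} - Γ^m_{kj} g_{im}:
e.g. ∇_u g_{uu} = (2*u) - (u) - (u) = 0
Every component ∇_k g_{ij} vanishes: the connection is metric compatible.
Yes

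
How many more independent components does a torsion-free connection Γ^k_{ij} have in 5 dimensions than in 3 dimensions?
Independent components in n dimensions: n × n(n+1)/2 = n^2(n+1)/2.
5D: 5 × 15 = 75
3D: 3 × 6 = 18
Difference = 75 - 18 = 57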